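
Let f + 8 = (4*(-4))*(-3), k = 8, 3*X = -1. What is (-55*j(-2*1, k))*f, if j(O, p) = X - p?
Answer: 55000/3 ≈ 18333.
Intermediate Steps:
X = -⅓ (X = (⅓)*(-1) = -⅓ ≈ -0.33333)
j(O, p) = -⅓ - p
f = 40 (f = -8 + (4*(-4))*(-3) = -8 - 16*(-3) = -8 + 48 = 40)
(-55*j(-2*1, k))*f = -55*(-⅓ - 1*8)*40 = -55*(-⅓ - 8)*40 = -55*(-25/3)*40 = (1375/3)*40 = 55000/3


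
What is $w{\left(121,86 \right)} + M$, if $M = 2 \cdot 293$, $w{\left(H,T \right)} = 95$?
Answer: $681$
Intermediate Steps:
$M = 586$
$w{\left(121,86 \right)} + M = 95 + 586 = 681$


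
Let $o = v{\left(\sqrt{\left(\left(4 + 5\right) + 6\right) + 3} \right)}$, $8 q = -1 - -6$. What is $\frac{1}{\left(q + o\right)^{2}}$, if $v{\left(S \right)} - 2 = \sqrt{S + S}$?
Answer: $\frac{64}{\left(21 + 8 \cdot 2^{\frac{3}{4}} \sqrt{3}\right)^{2}} \approx 0.032606$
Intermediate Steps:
$q = \frac{5}{8}$ ($q = \frac{-1 - -6}{8} = \frac{-1 + 6}{8} = \frac{1}{8} \cdot 5 = \frac{5}{8} \approx 0.625$)
$v{\left(S \right)} = 2 + \sqrt{2} \sqrt{S}$ ($v{\left(S \right)} = 2 + \sqrt{S + S} = 2 + \sqrt{2 S} = 2 + \sqrt{2} \sqrt{S}$)
$o = 2 + 2^{\frac{3}{4}} \sqrt{3}$ ($o = 2 + \sqrt{2} \sqrt{\sqrt{\left(\left(4 + 5\right) + 6\right) + 3}} = 2 + \sqrt{2} \sqrt{\sqrt{\left(9 + 6\right) + 3}} = 2 + \sqrt{2} \sqrt{\sqrt{15 + 3}} = 2 + \sqrt{2} \sqrt{\sqrt{18}} = 2 + \sqrt{2} \sqrt{3 \sqrt{2}} = 2 + \sqrt{2} \sqrt[4]{2} \sqrt{3} = 2 + 2^{\frac{3}{4}} \sqrt{3} \approx 4.9129$)
$\frac{1}{\left(q + o\right)^{2}} = \frac{1}{\left(\frac{5}{8} + \left(2 + 2^{\frac{3}{4}} \sqrt{3}\right)\right)^{2}} = \frac{1}{\left(\frac{21}{8} + 2^{\frac{3}{4}} \sqrt{3}\right)^{2}}$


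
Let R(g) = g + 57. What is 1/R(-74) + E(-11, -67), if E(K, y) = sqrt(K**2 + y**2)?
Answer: -1/17 + sqrt(4610) ≈ 67.838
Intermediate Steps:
R(g) = 57 + g
1/R(-74) + E(-11, -67) = 1/(57 - 74) + sqrt((-11)**2 + (-67)**2) = 1/(-17) + sqrt(121 + 4489) = -1/17 + sqrt(4610)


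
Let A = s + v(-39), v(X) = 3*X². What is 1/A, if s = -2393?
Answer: 1/2170 ≈ 0.00046083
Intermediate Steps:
A = 2170 (A = -2393 + 3*(-39)² = -2393 + 3*1521 = -2393 + 4563 = 2170)
1/A = 1/2170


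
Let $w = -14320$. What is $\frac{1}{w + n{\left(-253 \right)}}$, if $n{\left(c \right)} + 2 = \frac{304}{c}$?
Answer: $- \frac{253}{3623770} \approx -6.9817 \cdot 10^{-5}$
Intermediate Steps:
$n{\left(c \right)} = -2 + \frac{304}{c}$
$\frac{1}{w + n{\left(-253 \right)}} = \frac{1}{-14320 - \left(2 - \frac{304}{-253}\right)} = \frac{1}{-14320 + \left(-2 + 304 \left(- \frac{1}{253}\right)\right)} = \frac{1}{-14320 - \frac{810}{253}} = \frac{1}{- \frac{3623770}{253}} = - \frac{253}{3623770}$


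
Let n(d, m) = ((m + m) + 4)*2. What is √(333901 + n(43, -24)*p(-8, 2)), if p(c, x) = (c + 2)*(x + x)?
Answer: √336013 ≈ 579.67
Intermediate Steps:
p(c, x) = 2*x*(2 + c) (p(c, x) = (2 + c)*(2*x) = 2*x*(2 + c))
n(d, m) = 8 + 4*m (n(d, m) = (2*m + 4)*2 = (4 + 2*m)*2 = 8 + 4*m)
√(333901 + n(43, -24)*p(-8, 2)) = √(333901 + (8 + 4*(-24))*(2*2*(2 - 8))) = √(333901 + (8 - 96)*(2*2*(-6))) = √(333901 - 88*(-24)) = √(333901 + 2112) = √336013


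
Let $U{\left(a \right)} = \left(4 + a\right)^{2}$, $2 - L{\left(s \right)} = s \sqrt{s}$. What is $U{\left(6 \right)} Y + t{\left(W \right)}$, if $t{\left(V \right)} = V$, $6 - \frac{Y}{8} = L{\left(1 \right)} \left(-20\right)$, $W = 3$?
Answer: $20803$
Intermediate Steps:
$L{\left(s \right)} = 2 - s^{\frac{3}{2}}$ ($L{\left(s \right)} = 2 - s \sqrt{s} = 2 - s^{\frac{3}{2}}$)
$Y = 208$ ($Y = 48 - 8 \left(2 - 1^{\frac{3}{2}}\right) \left(-20\right) = 48 - 8 \left(2 - 1\right) \left(-20\right) = 48 - 8 \cdot 1 \left(-20\right) = 48 - -160 = 48 + 160 = 208$)
$U{\left(6 \right)} Y + t{\left(W \right)} = \left(4 + 6\right)^{2} \cdot 208 + 3 = 10^{2} \cdot 208 + 3 = 100 \cdot 208 + 3 = 20800 + 3 = 20803$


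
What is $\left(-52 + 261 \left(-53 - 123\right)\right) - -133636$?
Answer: $87648$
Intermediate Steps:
$\left(-52 + 261 \left(-53 - 123\right)\right) - -133636 = \left(-52 + 261 \left(-53 - 123\right)\right) + 133636 = \left(-52 + 261 \left(-176\right)\right) + 133636 = \left(-52 - 45936\right) + 133636 = -45988 + 133636 = 87648$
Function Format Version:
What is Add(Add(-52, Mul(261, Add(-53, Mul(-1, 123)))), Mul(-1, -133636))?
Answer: 87648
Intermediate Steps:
Add(Add(-52, Mul(261, Add(-53, Mul(-1, 123)))), Mul(-1, -133636)) = Add(Add(-52, Mul(261, Add(-53, -123))), 133636) = Add(Add(-52, Mul(261, -176)), 133636) = Add(Add(-52, -45936), 133636) = Add(-45988, 133636) = 87648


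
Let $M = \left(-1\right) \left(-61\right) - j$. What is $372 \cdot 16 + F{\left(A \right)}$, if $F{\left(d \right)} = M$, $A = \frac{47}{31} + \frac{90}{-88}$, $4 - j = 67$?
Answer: $6076$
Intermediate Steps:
$j = -63$ ($j = 4 - 67 = -63$)
$A = \frac{673}{1364}$ ($A = 47 \cdot \frac{1}{31} + 90 \left(- \frac{1}{88}\right) = \frac{47}{31} - \frac{45}{44} = \frac{673}{1364} \approx 0.4934$)
$M = 124$ ($M = \left(-1\right) \left(-61\right) - -63 = 61 + 63 = 124$)
$F{\left(d \right)} = 124$
$372 \cdot 16 + F{\left(A \right)} = 372 \cdot 16 + 124 = 5952 + 124 = 6076$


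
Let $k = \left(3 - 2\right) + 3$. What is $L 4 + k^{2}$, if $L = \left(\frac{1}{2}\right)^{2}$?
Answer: $17$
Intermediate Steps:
$L = \frac{1}{4}$ ($L = \left(\frac{1}{2}\right)^{2} = \frac{1}{4} \approx 0.25$)
$k = 4$ ($k = 1 + 3 = 4$)
$L 4 + k^{2} = \frac{1}{4} \cdot 4 + 4^{2} = 1 + 16 = 17$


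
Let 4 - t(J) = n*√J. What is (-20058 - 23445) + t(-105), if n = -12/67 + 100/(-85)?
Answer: -43499 + 1544*I*√105/1139 ≈ -43499.0 + 13.891*I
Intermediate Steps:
n = -1544/1139 (n = -12*1/67 + 100*(-1/85) = -12/67 - 20/17 = -1544/1139 ≈ -1.3556)
t(J) = 4 + 1544*√J/1139 (t(J) = 4 - (-1544)*√J/1139 = 4 + 1544*√J/1139)
(-20058 - 23445) + t(-105) = (-20058 - 23445) + (4 + 1544*√(-105)/1139) = -43503 + (4 + 1544*(I*√105)/1139) = -43503 + (4 + 1544*I*√105/1139) = -43499 + 1544*I*√105/1139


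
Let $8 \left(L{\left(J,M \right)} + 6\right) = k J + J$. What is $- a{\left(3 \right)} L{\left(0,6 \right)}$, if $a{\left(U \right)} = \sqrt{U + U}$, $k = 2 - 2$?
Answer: $6 \sqrt{6} \approx 14.697$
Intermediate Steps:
$k = 0$
$a{\left(U \right)} = \sqrt{2} \sqrt{U}$ ($a{\left(U \right)} = \sqrt{2 U} = \sqrt{2} \sqrt{U}$)
$L{\left(J,M \right)} = -6 + \frac{J}{8}$ ($L{\left(J,M \right)} = -6 + \frac{0 J + J}{8} = -6 + \frac{0 + J}{8} = -6 + \frac{J}{8}$)
$- a{\left(3 \right)} L{\left(0,6 \right)} = - \sqrt{2} \sqrt{3} \left(-6 + \frac{1}{8} \cdot 0\right) = - \sqrt{6} \left(-6 + 0\right) = - \sqrt{6} \left(-6\right) = 6 \sqrt{6}$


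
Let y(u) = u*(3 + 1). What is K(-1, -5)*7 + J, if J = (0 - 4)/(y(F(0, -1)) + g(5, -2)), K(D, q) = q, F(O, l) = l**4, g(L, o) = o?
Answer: -37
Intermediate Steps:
y(u) = 4*u (y(u) = u*4 = 4*u)
J = -2 (J = (0 - 4)/(4*(-1)**4 - 2) = -4/(4*1 - 2) = -4/(4 - 2) = -4/2 = -4*1/2 = -2)
K(-1, -5)*7 + J = -5*7 - 2 = -35 - 2 = -37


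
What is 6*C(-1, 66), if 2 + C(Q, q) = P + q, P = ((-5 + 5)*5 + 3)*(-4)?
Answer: 312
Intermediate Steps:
P = -12 (P = (0*5 + 3)*(-4) = (0 + 3)*(-4) = 3*(-4) = -12)
C(Q, q) = -14 + q (C(Q, q) = -2 + (-12 + q) = -14 + q)
6*C(-1, 66) = 6*(-14 + 66) = 6*52 = 312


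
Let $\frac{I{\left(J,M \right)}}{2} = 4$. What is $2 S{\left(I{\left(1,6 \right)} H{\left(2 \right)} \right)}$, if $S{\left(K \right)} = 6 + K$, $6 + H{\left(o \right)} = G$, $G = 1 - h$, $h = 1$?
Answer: $-84$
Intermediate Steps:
$I{\left(J,M \right)} = 8$ ($I{\left(J,M \right)} = 2 \cdot 4 = 8$)
$G = 0$ ($G = 1 - 1 = 0$)
$H{\left(o \right)} = -6$ ($H{\left(o \right)} = -6 + 0 = -6$)
$2 S{\left(I{\left(1,6 \right)} H{\left(2 \right)} \right)} = 2 \left(6 + 8 \left(-6\right)\right) = 2 \left(6 - 48\right) = 2 \left(-42\right) = -84$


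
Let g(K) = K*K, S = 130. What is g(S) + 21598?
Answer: 38498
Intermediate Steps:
g(K) = K**2
g(S) + 21598 = 130**2 + 21598 = 16900 + 21598 = 38498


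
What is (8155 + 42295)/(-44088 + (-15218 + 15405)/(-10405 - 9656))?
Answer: -202415490/176889911 ≈ -1.1443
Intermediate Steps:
(8155 + 42295)/(-44088 + (-15218 + 15405)/(-10405 - 9656)) = 50450/(-44088 + 187/(-20061)) = 50450/(-44088 + 187*(-1/20061)) = 50450/(-44088 - 187/20061) = 50450/(-884449555/20061) = 50450*(-20061/884449555) = -202415490/176889911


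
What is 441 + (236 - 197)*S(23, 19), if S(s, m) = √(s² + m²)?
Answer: 441 + 39*√890 ≈ 1604.5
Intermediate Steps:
S(s, m) = √(m² + s²)
441 + (236 - 197)*S(23, 19) = 441 + (236 - 197)*√(19² + 23²) = 441 + 39*√(361 + 529) = 441 + 39*√890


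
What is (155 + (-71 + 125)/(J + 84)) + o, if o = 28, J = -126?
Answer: 1272/7 ≈ 181.71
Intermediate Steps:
(155 + (-71 + 125)/(J + 84)) + o = (155 + (-71 + 125)/(-126 + 84)) + 28 = (155 + 54/(-42)) + 28 = (155 + 54*(-1/42)) + 28 = (155 - 9/7) + 28 = 1076/7 + 28 = 1272/7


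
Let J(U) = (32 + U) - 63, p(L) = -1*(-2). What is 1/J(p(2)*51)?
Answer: 1/71 ≈ 0.014085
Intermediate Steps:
p(L) = 2
J(U) = -31 + U
1/J(p(2)*51) = 1/(-31 + 2*51) = 1/(-31 + 102) = 1/71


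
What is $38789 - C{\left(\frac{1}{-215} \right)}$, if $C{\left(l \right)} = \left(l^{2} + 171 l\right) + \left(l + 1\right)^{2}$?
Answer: $\frac{1793012493}{46225} \approx 38789.0$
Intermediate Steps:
$C{\left(l \right)} = l^{2} + \left(1 + l\right)^{2} + 171 l$ ($C{\left(l \right)} = \left(l^{2} + 171 l\right) + \left(1 + l\right)^{2} = l^{2} + \left(1 + l\right)^{2} + 171 l$)
$38789 - C{\left(\frac{1}{-215} \right)} = 38789 - \left(1 + 2 \left(\frac{1}{-215}\right)^{2} + \frac{173}{-215}\right) = 38789 - \left(1 + 2 \left(- \frac{1}{215}\right)^{2} + 173 \left(- \frac{1}{215}\right)\right) = 38789 - \left(1 + 2 \cdot \frac{1}{46225} - \frac{173}{215}\right) = 38789 - \left(1 + \frac{2}{46225} - \frac{173}{215}\right) = 38789 - \frac{9032}{46225} = \frac{1793012493}{46225}$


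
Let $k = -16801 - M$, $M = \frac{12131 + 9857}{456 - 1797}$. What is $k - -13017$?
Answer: $- \frac{5052356}{1341} \approx -3767.6$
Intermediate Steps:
$M = - \frac{21988}{1341}$ ($M = \frac{21988}{-1341} = 21988 \left(- \frac{1}{1341}\right) = - \frac{21988}{1341} \approx -16.397$)
$k = - \frac{22508153}{1341}$ ($k = -16801 - - \frac{21988}{1341} = -16801 + \frac{21988}{1341} = - \frac{22508153}{1341} \approx -16785.0$)
$k - -13017 = - \frac{22508153}{1341} - -13017 = - \frac{22508153}{1341} + 13017 = - \frac{5052356}{1341}$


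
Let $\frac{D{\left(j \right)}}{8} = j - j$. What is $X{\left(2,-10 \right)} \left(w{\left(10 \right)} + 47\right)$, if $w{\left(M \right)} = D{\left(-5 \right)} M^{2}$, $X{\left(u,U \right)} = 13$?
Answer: $611$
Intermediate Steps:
$D{\left(j \right)} = 0$ ($D{\left(j \right)} = 8 \left(j - j\right) = 8 \cdot 0 = 0$)
$w{\left(M \right)} = 0$ ($w{\left(M \right)} = 0 M^{2} = 0$)
$X{\left(2,-10 \right)} \left(w{\left(10 \right)} + 47\right) = 13 \left(0 + 47\right) = 13 \cdot 47 = 611$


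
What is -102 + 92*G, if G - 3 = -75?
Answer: -6726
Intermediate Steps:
G = -72 (G = 3 - 75 = -72)
-102 + 92*G = -102 + 92*(-72) = -102 - 6624 = -6726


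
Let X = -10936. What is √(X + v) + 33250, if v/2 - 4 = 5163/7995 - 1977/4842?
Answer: 33250 + I*√50543266594479555/2150655 ≈ 33250.0 + 104.53*I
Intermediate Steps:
v = 18226699/2150655 (v = 8 + 2*(5163/7995 - 1977/4842) = 8 + 2*(5163*(1/7995) - 1977*1/4842) = 8 + 2*(1721/2665 - 659/1614) = 8 + 2*(1021459/4301310) = 8 + 1021459/2150655 = 18226699/2150655 ≈ 8.4749)
√(X + v) + 33250 = √(-10936 + 18226699/2150655) + 33250 = √(-23501336381/2150655) + 33250 = I*√50543266594479555/2150655 + 33250 = 33250 + I*√50543266594479555/2150655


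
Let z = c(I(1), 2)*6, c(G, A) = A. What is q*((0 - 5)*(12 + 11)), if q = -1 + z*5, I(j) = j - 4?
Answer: -6785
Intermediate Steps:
I(j) = -4 + j
z = 12 (z = 2*6 = 12)
q = 59 (q = -1 + 12*5 = -1 + 60 = 59)
q*((0 - 5)*(12 + 11)) = 59*((0 - 5)*(12 + 11)) = 59*(-5*23) = 59*(-115) = -6785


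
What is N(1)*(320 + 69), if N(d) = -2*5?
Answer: -3890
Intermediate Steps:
N(d) = -10
N(1)*(320 + 69) = -10*(320 + 69) = -10*389 = -3890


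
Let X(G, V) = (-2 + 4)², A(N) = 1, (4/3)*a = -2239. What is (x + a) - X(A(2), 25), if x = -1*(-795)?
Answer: -3553/4 ≈ -888.25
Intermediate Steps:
a = -6717/4 (a = (¾)*(-2239) = -6717/4 ≈ -1679.3)
X(G, V) = 4 (X(G, V) = 2² = 4)
x = 795
(x + a) - X(A(2), 25) = (795 - 6717/4) - 1*4 = -3537/4 - 4 = -3553/4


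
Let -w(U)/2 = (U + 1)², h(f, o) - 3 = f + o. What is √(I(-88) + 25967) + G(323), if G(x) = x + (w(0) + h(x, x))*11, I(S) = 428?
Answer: 7440 + √26395 ≈ 7602.5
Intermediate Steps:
h(f, o) = 3 + f + o (h(f, o) = 3 + (f + o) = 3 + f + o)
w(U) = -2*(1 + U)² (w(U) = -2*(U + 1)² = -2*(1 + U)²)
G(x) = 11 + 23*x (G(x) = x + (-2*(1 + 0)² + (3 + x + x))*11 = x + (-2*1² + (3 + 2*x))*11 = x + (-2*1 + (3 + 2*x))*11 = x + (-2 + (3 + 2*x))*11 = x + (1 + 2*x)*11 = x + (11 + 22*x) = 11 + 23*x)
√(I(-88) + 25967) + G(323) = √(428 + 25967) + (11 + 23*323) = √26395 + (11 + 7429) = √26395 + 7440 = 7440 + √26395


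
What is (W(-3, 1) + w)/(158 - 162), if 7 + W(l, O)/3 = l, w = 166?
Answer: -34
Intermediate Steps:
W(l, O) = -21 + 3*l
(W(-3, 1) + w)/(158 - 162) = ((-21 + 3*(-3)) + 166)/(158 - 162) = ((-21 - 9) + 166)/(-4) = (-30 + 166)*(-¼) = 136*(-¼) = -34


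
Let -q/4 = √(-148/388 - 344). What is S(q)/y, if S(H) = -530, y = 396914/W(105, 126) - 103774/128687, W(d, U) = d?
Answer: -511530825/3647626832 ≈ -0.14024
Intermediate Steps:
y = 7295253664/1930305 (y = 396914/105 - 103774/128687 = 396914*(1/105) - 103774*1/128687 = 56702/15 - 103774/128687 = 7295253664/1930305 ≈ 3779.3)
q = -4*I*√3240285/97 (q = -4*√(-148/388 - 344) = -4*√(-148*1/388 - 344) = -4*√(-37/97 - 344) = -4*I*√3240285/97 ≈ -74.23*I)
S(q)/y = -530/7295253664/1930305 = -530*1930305/7295253664 = -511530825/3647626832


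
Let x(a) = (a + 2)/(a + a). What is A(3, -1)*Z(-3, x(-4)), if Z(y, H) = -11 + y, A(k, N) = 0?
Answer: 0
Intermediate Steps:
x(a) = (2 + a)/(2*a) (x(a) = (2 + a)/((2*a)) = (2 + a)*(1/(2*a)) = (2 + a)/(2*a))
A(3, -1)*Z(-3, x(-4)) = 0*(-11 - 3) = 0*(-14) = 0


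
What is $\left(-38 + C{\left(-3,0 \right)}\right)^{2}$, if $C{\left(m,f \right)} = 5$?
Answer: $1089$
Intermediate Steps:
$\left(-38 + C{\left(-3,0 \right)}\right)^{2} = \left(-38 + 5\right)^{2} = \left(-33\right)^{2} = 1089$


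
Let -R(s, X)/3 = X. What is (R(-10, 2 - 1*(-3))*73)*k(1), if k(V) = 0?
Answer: 0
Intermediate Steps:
R(s, X) = -3*X
(R(-10, 2 - 1*(-3))*73)*k(1) = (-3*(2 - 1*(-3))*73)*0 = (-3*(2 + 3)*73)*0 = (-3*5*73)*0 = -15*73*0 = -1095*0 = 0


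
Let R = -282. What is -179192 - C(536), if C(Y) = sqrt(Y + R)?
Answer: -179192 - sqrt(254) ≈ -1.7921e+5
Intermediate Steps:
C(Y) = sqrt(-282 + Y) (C(Y) = sqrt(Y - 282) = sqrt(-282 + Y))
-179192 - C(536) = -179192 - sqrt(-282 + 536) = -179192 - sqrt(254)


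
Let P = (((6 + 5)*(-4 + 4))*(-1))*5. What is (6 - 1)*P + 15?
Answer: 15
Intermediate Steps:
P = 0 (P = ((11*0)*(-1))*5 = (0*(-1))*5 = 0*5 = 0)
(6 - 1)*P + 15 = (6 - 1)*0 + 15 = 5*0 + 15 = 0 + 15 = 15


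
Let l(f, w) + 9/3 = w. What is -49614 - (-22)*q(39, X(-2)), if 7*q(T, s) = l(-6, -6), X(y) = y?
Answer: -347496/7 ≈ -49642.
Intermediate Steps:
l(f, w) = -3 + w
q(T, s) = -9/7 (q(T, s) = (-3 - 6)/7 = (⅐)*(-9) = -9/7)
-49614 - (-22)*q(39, X(-2)) = -49614 - (-22)*(-9)/7 = -49614 - 1*198/7 = -49614 - 198/7 = -347496/7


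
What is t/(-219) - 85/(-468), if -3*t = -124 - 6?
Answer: -185/11388 ≈ -0.016245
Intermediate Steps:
t = 130/3 (t = -(-124 - 6)/3 = -1/3*(-130) = 130/3 ≈ 43.333)
t/(-219) - 85/(-468) = (130/3)/(-219) - 85/(-468) = (130/3)*(-1/219) - 85*(-1/468) = -130/657 + 85/468 = -185/11388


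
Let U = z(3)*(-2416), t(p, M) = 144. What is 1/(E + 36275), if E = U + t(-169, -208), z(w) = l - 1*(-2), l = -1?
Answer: 1/34003 ≈ 2.9409e-5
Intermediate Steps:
z(w) = 1 (z(w) = -1 - 1*(-2) = -1 + 2 = 1)
U = -2416 (U = 1*(-2416) = -2416)
E = -2272 (E = -2416 + 144 = -2272)
1/(E + 36275) = 1/(-2272 + 36275) = 1/34003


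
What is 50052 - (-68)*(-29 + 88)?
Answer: 54064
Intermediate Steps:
50052 - (-68)*(-29 + 88) = 50052 - (-68)*59 = 50052 - 1*(-4012) = 50052 + 4012 = 54064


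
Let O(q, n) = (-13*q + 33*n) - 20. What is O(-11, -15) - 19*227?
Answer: -4685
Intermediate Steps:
O(q, n) = -20 - 13*q + 33*n
O(-11, -15) - 19*227 = (-20 - 13*(-11) + 33*(-15)) - 19*227 = (-20 + 143 - 495) - 1*4313 = -372 - 4313 = -4685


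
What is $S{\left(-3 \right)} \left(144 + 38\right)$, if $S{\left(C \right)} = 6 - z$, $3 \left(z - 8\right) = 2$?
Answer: $- \frac{1456}{3} \approx -485.33$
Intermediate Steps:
$z = \frac{26}{3}$ ($z = 8 + \frac{1}{3} \cdot 2 = 8 + \frac{2}{3} = \frac{26}{3} \approx 8.6667$)
$S{\left(C \right)} = - \frac{8}{3}$ ($S{\left(C \right)} = 6 - \frac{26}{3} = - \frac{8}{3}$)
$S{\left(-3 \right)} \left(144 + 38\right) = - \frac{8 \left(144 + 38\right)}{3} = \left(- \frac{8}{3}\right) 182 = - \frac{1456}{3}$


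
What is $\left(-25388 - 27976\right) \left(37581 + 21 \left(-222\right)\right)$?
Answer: $-1756689516$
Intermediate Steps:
$\left(-25388 - 27976\right) \left(37581 + 21 \left(-222\right)\right) = - 53364 \left(37581 - 4662\right) = \left(-53364\right) 32919 = -1756689516$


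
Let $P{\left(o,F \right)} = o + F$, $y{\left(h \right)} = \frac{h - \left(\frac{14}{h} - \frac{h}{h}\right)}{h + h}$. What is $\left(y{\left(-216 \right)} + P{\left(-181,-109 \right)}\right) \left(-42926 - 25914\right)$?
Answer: $\frac{116227967335}{5832} \approx 1.9929 \cdot 10^{7}$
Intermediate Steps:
$y{\left(h \right)} = \frac{1 + h - \frac{14}{h}}{2 h}$ ($y{\left(h \right)} = \frac{h + \left(1 - \frac{14}{h}\right)}{2 h} = \left(1 + h - \frac{14}{h}\right) \frac{1}{2 h} = \frac{1 + h - \frac{14}{h}}{2 h}$)
$P{\left(o,F \right)} = F + o$
$\left(y{\left(-216 \right)} + P{\left(-181,-109 \right)}\right) \left(-42926 - 25914\right) = \left(\frac{-14 - 216 + \left(-216\right)^{2}}{2 \cdot 46656} - 290\right) \left(-42926 - 25914\right) = \left(\frac{1}{2} \cdot \frac{1}{46656} \left(-14 - 216 + 46656\right) - 290\right) \left(-42926 - 25914\right) = \left(\frac{1}{2} \cdot \frac{1}{46656} \cdot 46426 - 290\right) \left(-68840\right) = \left(\frac{23213}{46656} - 290\right) \left(-68840\right) = \left(- \frac{13507027}{46656}\right) \left(-68840\right) = \frac{116227967335}{5832}$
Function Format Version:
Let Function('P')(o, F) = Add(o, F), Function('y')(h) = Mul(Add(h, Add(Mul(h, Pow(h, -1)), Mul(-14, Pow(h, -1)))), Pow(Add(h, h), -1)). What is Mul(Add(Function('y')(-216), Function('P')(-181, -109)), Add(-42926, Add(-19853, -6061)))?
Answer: Rational(116227967335, 5832) ≈ 1.9929e+7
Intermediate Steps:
Function('y')(h) = Mul(Rational(1, 2), Pow(h, -1), Add(1, h, Mul(-14, Pow(h, -1)))) (Function('y')(h) = Mul(Add(h, Add(1, Mul(-14, Pow(h, -1)))), Pow(Mul(2, h), -1)) = Mul(Add(1, h, Mul(-14, Pow(h, -1))), Mul(Rational(1, 2), Pow(h, -1))) = Mul(Rational(1, 2), Pow(h, -1), Add(1, h, Mul(-14, Pow(h, -1)))))
Function('P')(o, F) = Add(F, o)
Mul(Add(Function('y')(-216), Function('P')(-181, -109)), Add(-42926, Add(-19853, -6061))) = Mul(Add(Mul(Rational(1, 2), Pow(-216, -2), Add(-14, -216, Pow(-216, 2))), Add(-109, -181)), Add(-42926, Add(-19853, -6061))) = Mul(Add(Mul(Rational(1, 2), Rational(1, 46656), Add(-14, -216, 46656)), -290), Add(-42926, -25914)) = Mul(Add(Mul(Rational(1, 2), Rational(1, 46656), 46426), -290), -68840) = Mul(Add(Rational(23213, 46656), -290), -68840) = Mul(Rational(-13507027, 46656), -68840) = Rational(116227967335, 5832)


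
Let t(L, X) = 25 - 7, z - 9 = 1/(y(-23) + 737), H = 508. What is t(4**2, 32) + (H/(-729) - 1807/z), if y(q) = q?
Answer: -859484164/4685283 ≈ -183.44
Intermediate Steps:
z = 6427/714 (z = 9 + 1/(-23 + 737) = 9 + 1/714 = 6427/714 ≈ 9.0014)
t(L, X) = 18
t(4**2, 32) + (H/(-729) - 1807/z) = 18 + (508/(-729) - 1807/6427/714) = 18 + (508*(-1/729) - 1807*714/6427) = 18 + (-508/729 - 1290198/6427) = 18 - 943819258/4685283 = -859484164/4685283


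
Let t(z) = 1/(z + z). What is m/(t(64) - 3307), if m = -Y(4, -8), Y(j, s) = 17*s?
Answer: -17408/423295 ≈ -0.041125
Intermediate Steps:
t(z) = 1/(2*z)
m = 136 (m = -17*(-8) = -1*(-136) = 136)
m/(t(64) - 3307) = 136/((½)/64 - 3307) = 136/((½)*(1/64) - 3307) = 136/(1/128 - 3307) = 136/(-423295/128) = 136*(-128/423295) = -17408/423295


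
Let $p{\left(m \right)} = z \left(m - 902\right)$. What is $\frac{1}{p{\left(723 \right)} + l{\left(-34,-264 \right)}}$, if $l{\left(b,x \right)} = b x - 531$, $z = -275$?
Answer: $\frac{1}{57670} \approx 1.734 \cdot 10^{-5}$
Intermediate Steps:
$l{\left(b,x \right)} = -531 + b x$
$p{\left(m \right)} = 248050 - 275 m$ ($p{\left(m \right)} = - 275 \left(m - 902\right) = - 275 \left(-902 + m\right) = 248050 - 275 m$)
$\frac{1}{p{\left(723 \right)} + l{\left(-34,-264 \right)}} = \frac{1}{\left(248050 - 198825\right) - -8445} = \frac{1}{\left(248050 - 198825\right) + \left(-531 + 8976\right)} = \frac{1}{49225 + 8445} = \frac{1}{57670}$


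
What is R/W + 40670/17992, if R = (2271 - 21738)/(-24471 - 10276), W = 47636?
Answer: 2103676979747/930640749727 ≈ 2.2605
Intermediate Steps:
R = 19467/34747 (R = -19467/(-34747) = -19467*(-1/34747) = 19467/34747 ≈ 0.56025)
R/W + 40670/17992 = (19467/34747)/47636 + 40670/17992 = (19467/34747)*(1/47636) + 40670*(1/17992) = 19467/1655208092 + 20335/8996 = 2103676979747/930640749727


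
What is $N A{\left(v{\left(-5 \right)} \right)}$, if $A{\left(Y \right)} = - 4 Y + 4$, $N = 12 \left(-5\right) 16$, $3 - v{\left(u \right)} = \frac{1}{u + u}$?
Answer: $8064$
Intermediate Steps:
$v{\left(u \right)} = 3 - \frac{1}{2 u}$ ($v{\left(u \right)} = 3 - \frac{1}{u + u} = 3 - \frac{1}{2 u}$)
$N = -960$ ($N = \left(-60\right) 16 = -960$)
$A{\left(Y \right)} = 4 - 4 Y$
$N A{\left(v{\left(-5 \right)} \right)} = - 960 \left(4 - 4 \left(3 - \frac{1}{2 \left(-5\right)}\right)\right) = - 960 \left(4 - 4 \left(3 - - \frac{1}{10}\right)\right) = - 960 \left(4 - 4 \left(3 + \frac{1}{10}\right)\right) = - 960 \left(4 - \frac{62}{5}\right) = \left(-960\right) \left(- \frac{42}{5}\right) = 8064$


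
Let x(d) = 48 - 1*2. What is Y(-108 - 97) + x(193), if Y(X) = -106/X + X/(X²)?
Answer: 1907/41 ≈ 46.512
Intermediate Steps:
x(d) = 46 (x(d) = 48 - 2 = 46)
Y(X) = -105/X (Y(X) = -106/X + X/X² = -106/X + 1/X = -105/X)
Y(-108 - 97) + x(193) = -105/(-108 - 97) + 46 = -105/(-205) + 46 = -105*(-1/205) + 46 = 21/41 + 46 = 1907/41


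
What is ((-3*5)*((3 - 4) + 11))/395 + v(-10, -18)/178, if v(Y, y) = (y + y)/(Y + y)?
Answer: -36669/98434 ≈ -0.37252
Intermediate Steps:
v(Y, y) = 2*y/(Y + y) (v(Y, y) = (2*y)/(Y + y) = 2*y/(Y + y))
((-3*5)*((3 - 4) + 11))/395 + v(-10, -18)/178 = ((-3*5)*((3 - 4) + 11))/395 + (2*(-18)/(-10 - 18))/178 = -15*(-1 + 11)*(1/395) + (2*(-18)/(-28))*(1/178) = -15*10*(1/395) + (2*(-18)*(-1/28))*(1/178) = -150*1/395 + (9/7)*(1/178) = -30/79 + 9/1246 = -36669/98434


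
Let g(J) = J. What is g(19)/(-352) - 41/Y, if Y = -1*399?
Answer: 6851/140448 ≈ 0.048780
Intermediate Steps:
Y = -399
g(19)/(-352) - 41/Y = 19/(-352) - 41/(-399) = 19*(-1/352) - 41*(-1/399) = -19/352 + 41/399 = 6851/140448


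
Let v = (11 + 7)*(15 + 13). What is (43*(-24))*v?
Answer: -520128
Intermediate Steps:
v = 504 (v = 18*28 = 504)
(43*(-24))*v = (43*(-24))*504 = -1032*504 = -520128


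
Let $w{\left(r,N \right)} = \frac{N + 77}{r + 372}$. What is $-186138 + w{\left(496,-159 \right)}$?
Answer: $- \frac{80783933}{434} \approx -1.8614 \cdot 10^{5}$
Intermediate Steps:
$w{\left(r,N \right)} = \frac{77 + N}{372 + r}$
$-186138 + w{\left(496,-159 \right)} = -186138 + \frac{77 - 159}{372 + 496} = -186138 + \frac{1}{868} \left(-82\right) = -186138 - \frac{41}{434} = - \frac{80783933}{434}$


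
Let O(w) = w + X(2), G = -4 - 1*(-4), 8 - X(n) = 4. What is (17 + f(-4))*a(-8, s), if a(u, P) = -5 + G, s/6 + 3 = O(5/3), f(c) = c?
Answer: -65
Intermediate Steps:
X(n) = 4 (X(n) = 8 - 1*4 = 8 - 4 = 4)
G = 0 (G = -4 + 4 = 0)
O(w) = 4 + w (O(w) = w + 4 = 4 + w)
s = 16 (s = -18 + 6*(4 + 5/3) = -18 + 6*(17/3) = -18 + 34 = 16)
a(u, P) = -5 (a(u, P) = -5 + 0 = -5)
(17 + f(-4))*a(-8, s) = (17 - 4)*(-5) = 13*(-5) = -65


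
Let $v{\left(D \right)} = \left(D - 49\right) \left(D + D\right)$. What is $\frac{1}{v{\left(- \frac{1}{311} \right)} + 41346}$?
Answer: $\frac{96721}{3999056946} \approx 2.4186 \cdot 10^{-5}$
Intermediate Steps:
$v{\left(D \right)} = 2 D \left(-49 + D\right)$ ($v{\left(D \right)} = \left(-49 + D\right) 2 D = 2 D \left(-49 + D\right)$)
$\frac{1}{v{\left(- \frac{1}{311} \right)} + 41346} = \frac{1}{2 \left(- \frac{1}{311}\right) \left(-49 - \frac{1}{311}\right) + 41346} = \frac{1}{2 \left(- \frac{1}{311}\right) \left(- \frac{15240}{311}\right) + 41346} = \frac{1}{\frac{30480}{96721} + 41346} = \frac{1}{\frac{3999056946}{96721}} = \frac{96721}{3999056946}$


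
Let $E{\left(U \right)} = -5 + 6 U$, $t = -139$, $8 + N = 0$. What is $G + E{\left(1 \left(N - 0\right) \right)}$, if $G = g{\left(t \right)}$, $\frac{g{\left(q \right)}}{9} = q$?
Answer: $-1304$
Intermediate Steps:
$N = -8$ ($N = -8 + 0 = -8$)
$g{\left(q \right)} = 9 q$
$G = -1251$ ($G = 9 \left(-139\right) = -1251$)
$G + E{\left(1 \left(N - 0\right) \right)} = -1251 + \left(-5 + 6 \cdot 1 \left(-8 - 0\right)\right) = -1251 + \left(-5 + 6 \cdot 1 \left(-8 + 0\right)\right) = -1251 + \left(-5 + 6 \cdot 1 \left(-8\right)\right) = -1251 + \left(-5 + 6 \left(-8\right)\right) = -1251 - 53 = -1304$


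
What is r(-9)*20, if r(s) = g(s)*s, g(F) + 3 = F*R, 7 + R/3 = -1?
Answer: -38340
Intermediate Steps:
R = -24 (R = -21 + 3*(-1) = -21 - 3 = -24)
g(F) = -3 - 24*F (g(F) = -3 + F*(-24) = -3 - 24*F)
r(s) = s*(-3 - 24*s) (r(s) = (-3 - 24*s)*s = s*(-3 - 24*s))
r(-9)*20 = (3*(-9)*(-1 - 8*(-9)))*20 = (3*(-9)*(-1 + 72))*20 = (3*(-9)*71)*20 = -1917*20 = -38340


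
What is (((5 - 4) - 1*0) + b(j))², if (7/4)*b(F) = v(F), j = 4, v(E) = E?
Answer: 529/49 ≈ 10.796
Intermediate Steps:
b(F) = 4*F/7
(((5 - 4) - 1*0) + b(j))² = (((5 - 4) - 1*0) + (4/7)*4)² = ((1 + 0) + 16/7)² = (1 + 16/7)² = (23/7)² = 529/49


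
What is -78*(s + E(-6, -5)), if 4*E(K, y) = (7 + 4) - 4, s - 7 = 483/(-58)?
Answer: -1911/58 ≈ -32.948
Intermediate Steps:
s = -77/58 (s = 7 + 483/(-58) = 7 + 483*(-1/58) = 7 - 483/58 = -77/58 ≈ -1.3276)
E(K, y) = 7/4 (E(K, y) = ((7 + 4) - 4)/4 = (11 - 4)/4 = (¼)*7 = 7/4)
-78*(s + E(-6, -5)) = -78*(-77/58 + 7/4) = -78*49/116 = -1911/58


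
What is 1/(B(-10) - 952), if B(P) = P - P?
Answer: -1/952 ≈ -0.0010504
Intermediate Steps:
B(P) = 0
1/(B(-10) - 952) = 1/(0 - 952) = 1/(-952) = -1/952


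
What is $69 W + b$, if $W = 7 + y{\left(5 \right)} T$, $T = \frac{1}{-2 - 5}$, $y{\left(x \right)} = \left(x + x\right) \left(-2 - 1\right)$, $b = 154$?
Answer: $\frac{6529}{7} \approx 932.71$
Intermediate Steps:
$y{\left(x \right)} = - 6 x$ ($y{\left(x \right)} = 2 x \left(-3\right) = - 6 x$)
$T = - \frac{1}{7}$ ($T = \frac{1}{-7} = - \frac{1}{7} \approx -0.14286$)
$W = \frac{79}{7}$ ($W = 7 + \left(-6\right) 5 \left(- \frac{1}{7}\right) = 7 - - \frac{30}{7} = 7 + \frac{30}{7} = \frac{79}{7} \approx 11.286$)
$69 W + b = 69 \cdot \frac{79}{7} + 154 = \frac{5451}{7} + 154 = \frac{6529}{7}$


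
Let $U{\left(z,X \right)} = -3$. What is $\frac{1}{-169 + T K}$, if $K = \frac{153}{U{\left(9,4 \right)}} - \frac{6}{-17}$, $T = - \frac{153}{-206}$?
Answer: $- \frac{206}{42563} \approx -0.0048399$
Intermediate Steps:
$T = \frac{153}{206}$ ($T = \left(-153\right) \left(- \frac{1}{206}\right) = \frac{153}{206} \approx 0.74272$)
$K = - \frac{861}{17}$ ($K = \frac{153}{-3} - \frac{6}{-17} = 153 \left(- \frac{1}{3}\right) - - \frac{6}{17} = -51 + \frac{6}{17} = - \frac{861}{17} \approx -50.647$)
$\frac{1}{-169 + T K} = \frac{1}{-169 + \frac{153}{206} \left(- \frac{861}{17}\right)} = \frac{1}{-169 - \frac{7749}{206}} = \frac{1}{- \frac{42563}{206}} = - \frac{206}{42563}$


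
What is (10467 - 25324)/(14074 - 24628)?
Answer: 14857/10554 ≈ 1.4077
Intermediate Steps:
(10467 - 25324)/(14074 - 24628) = -14857/(-10554) = -14857*(-1/10554) = 14857/10554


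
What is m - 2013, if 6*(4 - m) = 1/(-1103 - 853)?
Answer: -23577623/11736 ≈ -2009.0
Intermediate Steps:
m = 46945/11736 (m = 4 - 1/(6*(-1103 - 853)) = 4 - ⅙/(-1956) = 4 - ⅙*(-1/1956) = 4 + 1/11736 = 46945/11736 ≈ 4.0001)
m - 2013 = 46945/11736 - 2013 = -23577623/11736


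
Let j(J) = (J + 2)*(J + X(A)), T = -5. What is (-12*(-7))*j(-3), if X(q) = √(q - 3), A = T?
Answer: 252 - 168*I*√2 ≈ 252.0 - 237.59*I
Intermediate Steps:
A = -5
X(q) = √(-3 + q)
j(J) = (2 + J)*(J + 2*I*√2) (j(J) = (J + 2)*(J + √(-3 - 5)) = (2 + J)*(J + √(-8)) = (2 + J)*(J + 2*I*√2))
(-12*(-7))*j(-3) = (-12*(-7))*((-3)² + 2*(-3) + 4*I*√2 + 2*I*(-3)*√2) = 84*(9 - 6 + 4*I*√2 - 6*I*√2) = 84*(3 - 2*I*√2) = 252 - 168*I*√2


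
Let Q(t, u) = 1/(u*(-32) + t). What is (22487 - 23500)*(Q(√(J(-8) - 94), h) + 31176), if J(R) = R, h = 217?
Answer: -761412817692136/24109619 + 1013*I*√102/48219238 ≈ -3.1581e+7 + 0.00021217*I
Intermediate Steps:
Q(t, u) = 1/(t - 32*u) (Q(t, u) = 1/(-32*u + t) = 1/(t - 32*u))
(22487 - 23500)*(Q(√(J(-8) - 94), h) + 31176) = (22487 - 23500)*(1/(√(-8 - 94) - 32*217) + 31176) = -1013*(1/(√(-102) - 6944) + 31176) = -1013*(1/(I*√102 - 6944) + 31176) = -1013*(1/(-6944 + I*√102) + 31176) = -1013*(31176 + 1/(-6944 + I*√102)) = -31581288 - 1013/(-6944 + I*√102)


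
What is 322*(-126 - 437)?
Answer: -181286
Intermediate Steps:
322*(-126 - 437) = 322*(-563) = -181286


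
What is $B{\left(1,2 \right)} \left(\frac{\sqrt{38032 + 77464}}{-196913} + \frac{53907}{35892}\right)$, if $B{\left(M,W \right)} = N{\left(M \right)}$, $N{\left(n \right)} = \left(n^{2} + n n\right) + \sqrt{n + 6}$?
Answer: $\frac{\left(2 + \sqrt{7}\right) \left(3538329697 - 23928 \sqrt{28874}\right)}{2355867132} \approx 6.9695$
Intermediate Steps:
$N{\left(n \right)} = \sqrt{6 + n} + 2 n^{2}$ ($N{\left(n \right)} = \left(n^{2} + n^{2}\right) + \sqrt{6 + n} = 2 n^{2} + \sqrt{6 + n} = \sqrt{6 + n} + 2 n^{2}$)
$B{\left(M,W \right)} = \sqrt{6 + M} + 2 M^{2}$
$B{\left(1,2 \right)} \left(\frac{\sqrt{38032 + 77464}}{-196913} + \frac{53907}{35892}\right) = \left(\sqrt{6 + 1} + 2 \cdot 1^{2}\right) \left(\frac{\sqrt{38032 + 77464}}{-196913} + \frac{53907}{35892}\right) = \left(\sqrt{7} + 2 \cdot 1\right) \left(\sqrt{115496} \left(- \frac{1}{196913}\right) + 53907 \cdot \frac{1}{35892}\right) = \left(\sqrt{7} + 2\right) \left(2 \sqrt{28874} \left(- \frac{1}{196913}\right) + \frac{17969}{11964}\right) = \left(2 + \sqrt{7}\right) \left(- \frac{2 \sqrt{28874}}{196913} + \frac{17969}{11964}\right) = \left(2 + \sqrt{7}\right) \left(\frac{17969}{11964} - \frac{2 \sqrt{28874}}{196913}\right)$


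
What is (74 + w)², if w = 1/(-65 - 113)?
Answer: 173475241/31684 ≈ 5475.2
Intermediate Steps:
w = -1/178 (w = 1/(-178) = -1/178 ≈ -0.0056180)
(74 + w)² = (74 - 1/178)² = (13171/178)² = 173475241/31684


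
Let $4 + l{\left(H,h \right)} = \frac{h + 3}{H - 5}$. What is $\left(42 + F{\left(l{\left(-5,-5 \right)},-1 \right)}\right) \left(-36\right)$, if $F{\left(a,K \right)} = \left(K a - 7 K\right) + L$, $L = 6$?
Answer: $- \frac{10584}{5} \approx -2116.8$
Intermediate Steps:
$l{\left(H,h \right)} = -4 + \frac{3 + h}{-5 + H}$ ($l{\left(H,h \right)} = -4 + \frac{h + 3}{H - 5} = -4 + \frac{3 + h}{-5 + H}$)
$F{\left(a,K \right)} = 6 - 7 K + K a$ ($F{\left(a,K \right)} = \left(K a - 7 K\right) + 6 = \left(- 7 K + K a\right) + 6 = 6 - 7 K + K a$)
$\left(42 + F{\left(l{\left(-5,-5 \right)},-1 \right)}\right) \left(-36\right) = \left(42 - \left(-13 + \frac{23 - 5 - -20}{-5 - 5}\right)\right) \left(-36\right) = \left(42 + \left(6 + 7 - \frac{23 - 5 + 20}{-10}\right)\right) \left(-36\right) = \left(42 + \left(6 + 7 - \left(- \frac{1}{10}\right) 38\right)\right) \left(-36\right) = \left(42 + \left(6 + 7 - - \frac{19}{5}\right)\right) \left(-36\right) = \left(42 + \left(6 + 7 + \frac{19}{5}\right)\right) \left(-36\right) = \left(42 + \frac{84}{5}\right) \left(-36\right) = \frac{294}{5} \left(-36\right) = - \frac{10584}{5}$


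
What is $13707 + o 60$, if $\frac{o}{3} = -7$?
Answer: $12447$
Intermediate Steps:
$o = -21$ ($o = 3 \left(-7\right) = -21$)
$13707 + o 60 = 13707 - 1260 = 12447$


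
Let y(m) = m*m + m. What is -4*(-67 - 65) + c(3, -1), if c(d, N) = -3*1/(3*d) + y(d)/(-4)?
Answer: 1574/3 ≈ 524.67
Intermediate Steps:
y(m) = m + m**2 (y(m) = m**2 + m = m + m**2)
c(d, N) = -1/d - d*(1 + d)/4 (c(d, N) = -3*1/(3*d) + (d*(1 + d))/(-4) = -1/d + (d*(1 + d))*(-1/4) = -1/d - d*(1 + d)/4)
-4*(-67 - 65) + c(3, -1) = -4*(-67 - 65) + (1/4)*(-4 + 3**2*(-1 - 1*3))/3 = -4*(-132) + (1/4)*(1/3)*(-4 + 9*(-1 - 3)) = 528 + (1/4)*(1/3)*(-4 + 9*(-4)) = 528 + (1/4)*(1/3)*(-4 - 36) = 528 + (1/4)*(1/3)*(-40) = 528 - 10/3 = 1574/3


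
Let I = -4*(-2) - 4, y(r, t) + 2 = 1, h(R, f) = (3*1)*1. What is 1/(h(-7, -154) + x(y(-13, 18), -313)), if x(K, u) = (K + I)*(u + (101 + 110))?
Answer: -1/303 ≈ -0.0033003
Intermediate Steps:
h(R, f) = 3 (h(R, f) = 3*1 = 3)
y(r, t) = -1 (y(r, t) = -2 + 1 = -1)
I = 4 (I = 8 - 4 = 4)
x(K, u) = (4 + K)*(211 + u) (x(K, u) = (K + 4)*(u + (101 + 110)) = (4 + K)*(u + 211) = (4 + K)*(211 + u))
1/(h(-7, -154) + x(y(-13, 18), -313)) = 1/(3 + (844 + 4*(-313) + 211*(-1) - 1*(-313))) = 1/(3 + (844 - 1252 - 211 + 313)) = 1/(3 - 306) = 1/(-303) = -1/303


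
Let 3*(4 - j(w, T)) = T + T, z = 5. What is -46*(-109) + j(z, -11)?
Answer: 15076/3 ≈ 5025.3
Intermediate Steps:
j(w, T) = 4 - 2*T/3 (j(w, T) = 4 - (T + T)/3 = 4 - 2*T/3)
-46*(-109) + j(z, -11) = -46*(-109) + (4 - ⅔*(-11)) = 5014 + (4 + 22/3) = 5014 + 34/3 = 15076/3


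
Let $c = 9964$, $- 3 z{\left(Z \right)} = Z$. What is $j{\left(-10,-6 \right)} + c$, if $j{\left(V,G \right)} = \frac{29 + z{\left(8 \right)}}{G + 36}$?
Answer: $\frac{896839}{90} \approx 9964.9$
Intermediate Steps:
$z{\left(Z \right)} = - \frac{Z}{3}$
$j{\left(V,G \right)} = \frac{79}{3 \left(36 + G\right)}$ ($j{\left(V,G \right)} = \frac{29 - \frac{8}{3}}{G + 36} = \frac{29 - \frac{8}{3}}{36 + G} = \frac{79}{3 \left(36 + G\right)}$)
$j{\left(-10,-6 \right)} + c = \frac{79}{3 \left(36 - 6\right)} + 9964 = \frac{79}{3 \cdot 30} + 9964 = \frac{79}{3} \cdot \frac{1}{30} + 9964 = \frac{79}{90} + 9964 = \frac{896839}{90}$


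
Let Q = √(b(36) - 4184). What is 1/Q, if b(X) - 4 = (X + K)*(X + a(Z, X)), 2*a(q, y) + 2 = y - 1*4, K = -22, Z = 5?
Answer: -I*√3466/3466 ≈ -0.016986*I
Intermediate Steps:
a(q, y) = -3 + y/2 (a(q, y) = -1 + (y - 1*4)/2 = -1 + (y - 4)/2 = -1 + (-4 + y)/2 = -1 + (-2 + y/2) = -3 + y/2)
b(X) = 4 + (-22 + X)*(-3 + 3*X/2) (b(X) = 4 + (X - 22)*(X + (-3 + X/2)) = 4 + (-22 + X)*(-3 + 3*X/2))
Q = I*√3466 (Q = √((70 - 36*36 + (3/2)*36²) - 4184) = √((70 - 1296 + (3/2)*1296) - 4184) = √((70 - 1296 + 1944) - 4184) = √(718 - 4184) = √(-3466) = I*√3466 ≈ 58.873*I)
1/Q = 1/(I*√3466) = -I*√3466/3466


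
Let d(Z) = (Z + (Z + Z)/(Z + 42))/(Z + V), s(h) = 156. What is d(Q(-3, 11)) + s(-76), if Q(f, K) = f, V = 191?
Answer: 381223/2444 ≈ 155.98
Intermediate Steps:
d(Z) = (Z + 2*Z/(42 + Z))/(191 + Z) (d(Z) = (Z + (Z + Z)/(Z + 42))/(Z + 191) = (Z + (2*Z)/(42 + Z))/(191 + Z) = (Z + 2*Z/(42 + Z))/(191 + Z))
d(Q(-3, 11)) + s(-76) = -3*(44 - 3)/(8022 + (-3)² + 233*(-3)) + 156 = -3*41/(8022 + 9 - 699) + 156 = -3*41/7332 + 156 = -3*1/7332*41 + 156 = -41/2444 + 156 = 381223/2444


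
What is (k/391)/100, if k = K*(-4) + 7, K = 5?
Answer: -13/39100 ≈ -0.00033248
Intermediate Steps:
k = -13 (k = 5*(-4) + 7 = -20 + 7 = -13)
(k/391)/100 = -13/391/100 = -13*1/391*(1/100) = -13/391*1/100 = -13/39100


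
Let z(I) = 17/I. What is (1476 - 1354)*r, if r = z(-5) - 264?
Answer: -163114/5 ≈ -32623.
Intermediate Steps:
r = -1337/5 (r = 17/(-5) - 264 = 17*(-⅕) - 264 = -17/5 - 264 = -1337/5 ≈ -267.40)
(1476 - 1354)*r = (1476 - 1354)*(-1337/5) = 122*(-1337/5) = -163114/5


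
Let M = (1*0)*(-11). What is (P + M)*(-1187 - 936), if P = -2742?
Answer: 5821266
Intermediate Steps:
M = 0 (M = 0*(-11) = 0)
(P + M)*(-1187 - 936) = (-2742 + 0)*(-1187 - 936) = -2742*(-2123) = 5821266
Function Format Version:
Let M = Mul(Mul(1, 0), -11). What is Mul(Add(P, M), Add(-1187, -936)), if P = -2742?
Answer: 5821266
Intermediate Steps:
M = 0 (M = Mul(0, -11) = 0)
Mul(Add(P, M), Add(-1187, -936)) = Mul(Add(-2742, 0), Add(-1187, -936)) = Mul(-2742, -2123) = 5821266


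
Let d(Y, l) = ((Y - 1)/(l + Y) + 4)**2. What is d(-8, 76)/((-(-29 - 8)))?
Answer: 69169/171088 ≈ 0.40429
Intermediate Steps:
d(Y, l) = (4 + (-1 + Y)/(Y + l))**2 (d(Y, l) = ((-1 + Y)/(Y + l) + 4)**2 = (4 + (-1 + Y)/(Y + l))**2)
d(-8, 76)/((-(-29 - 8))) = ((-1 + 4*76 + 5*(-8))**2/(-8 + 76)**2)/((-(-29 - 8))) = ((-1 + 304 - 40)**2/68**2)/((-1*(-37))) = ((1/4624)*263**2)/37 = ((1/4624)*69169)*(1/37) = (69169/4624)*(1/37) = 69169/171088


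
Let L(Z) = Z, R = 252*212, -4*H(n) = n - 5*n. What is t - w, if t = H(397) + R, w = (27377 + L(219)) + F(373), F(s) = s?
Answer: 25852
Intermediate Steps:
H(n) = n (H(n) = -(n - 5*n)/4 = -(-1)*n = n)
R = 53424
w = 27969 (w = (27377 + 219) + 373 = 27596 + 373 = 27969)
t = 53821 (t = 397 + 53424 = 53821)
t - w = 53821 - 1*27969 = 53821 - 27969 = 25852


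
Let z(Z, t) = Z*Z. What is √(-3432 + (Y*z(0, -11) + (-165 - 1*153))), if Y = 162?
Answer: 25*I*√6 ≈ 61.237*I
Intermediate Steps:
z(Z, t) = Z²
√(-3432 + (Y*z(0, -11) + (-165 - 1*153))) = √(-3432 + (162*0² + (-165 - 1*153))) = √(-3432 + (162*0 + (-165 - 153))) = √(-3432 + (0 - 318)) = √(-3432 - 318) = √(-3750) = 25*I*√6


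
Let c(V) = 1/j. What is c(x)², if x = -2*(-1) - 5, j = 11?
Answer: 1/121 ≈ 0.0082645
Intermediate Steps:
x = -3 (x = 2 - 5 = -3)
c(V) = 1/11
c(x)² = (1/11)² = 1/121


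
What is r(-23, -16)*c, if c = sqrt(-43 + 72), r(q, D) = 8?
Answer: 8*sqrt(29) ≈ 43.081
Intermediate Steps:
c = sqrt(29) ≈ 5.3852
r(-23, -16)*c = 8*sqrt(29)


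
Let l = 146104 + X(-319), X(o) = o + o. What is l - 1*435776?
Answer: -290310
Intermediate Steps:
X(o) = 2*o
l = 145466 (l = 146104 + 2*(-319) = 146104 - 638 = 145466)
l - 1*435776 = 145466 - 1*435776 = 145466 - 435776 = -290310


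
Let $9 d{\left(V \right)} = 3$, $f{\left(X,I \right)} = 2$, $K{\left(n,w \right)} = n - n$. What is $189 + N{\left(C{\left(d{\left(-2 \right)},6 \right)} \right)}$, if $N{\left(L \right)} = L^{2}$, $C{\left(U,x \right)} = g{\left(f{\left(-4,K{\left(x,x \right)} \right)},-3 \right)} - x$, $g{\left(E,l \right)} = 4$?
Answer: $193$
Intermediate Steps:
$K{\left(n,w \right)} = 0$
$d{\left(V \right)} = \frac{1}{3}$ ($d{\left(V \right)} = \frac{1}{9} \cdot 3 = \frac{1}{3}$)
$C{\left(U,x \right)} = 4 - x$
$189 + N{\left(C{\left(d{\left(-2 \right)},6 \right)} \right)} = 189 + \left(4 - 6\right)^{2} = 189 + \left(-2\right)^{2} = 189 + 4 = 193$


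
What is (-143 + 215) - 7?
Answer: 65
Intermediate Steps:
(-143 + 215) - 7 = 72 - 7 = 65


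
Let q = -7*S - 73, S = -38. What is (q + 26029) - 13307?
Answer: 12915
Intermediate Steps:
q = 193 (q = -7*(-38) - 73 = 266 - 73 = 193)
(q + 26029) - 13307 = (193 + 26029) - 13307 = 26222 - 13307 = 12915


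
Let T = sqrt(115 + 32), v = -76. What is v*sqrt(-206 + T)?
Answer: -76*I*sqrt(206 - 7*sqrt(3)) ≈ -1058.2*I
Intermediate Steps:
T = 7*sqrt(3) (T = sqrt(147) = 7*sqrt(3) ≈ 12.124)
v*sqrt(-206 + T) = -76*sqrt(-206 + 7*sqrt(3))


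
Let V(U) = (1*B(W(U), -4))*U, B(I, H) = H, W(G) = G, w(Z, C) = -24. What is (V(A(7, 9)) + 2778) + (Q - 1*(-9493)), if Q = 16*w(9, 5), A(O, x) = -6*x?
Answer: 12103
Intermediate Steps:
Q = -384 (Q = 16*(-24) = -384)
V(U) = -4*U (V(U) = (1*(-4))*U = -4*U)
(V(A(7, 9)) + 2778) + (Q - 1*(-9493)) = (-(-24)*9 + 2778) + (-384 - 1*(-9493)) = (-4*(-54) + 2778) + (-384 + 9493) = (216 + 2778) + 9109 = 2994 + 9109 = 12103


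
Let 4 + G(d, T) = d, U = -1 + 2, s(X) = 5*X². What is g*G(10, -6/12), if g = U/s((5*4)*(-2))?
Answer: 3/4000 ≈ 0.00075000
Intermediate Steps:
U = 1
g = 1/8000 (g = 1/(5*((5*4)*(-2))²) = 1/(5*(20*(-2))²) = 1/(5*(-40)²) = 1/(5*1600) = 1/8000 ≈ 0.00012500)
G(d, T) = -4 + d
g*G(10, -6/12) = (-4 + 10)/8000 = (1/8000)*6 = 3/4000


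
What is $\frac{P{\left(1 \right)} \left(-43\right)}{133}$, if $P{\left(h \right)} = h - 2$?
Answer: $\frac{43}{133} \approx 0.32331$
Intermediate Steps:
$P{\left(h \right)} = -2 + h$
$\frac{P{\left(1 \right)} \left(-43\right)}{133} = \frac{\left(-2 + 1\right) \left(-43\right)}{133} = \left(-1\right) \left(-43\right) \frac{1}{133} = 43 \cdot \frac{1}{133} = \frac{43}{133}$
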